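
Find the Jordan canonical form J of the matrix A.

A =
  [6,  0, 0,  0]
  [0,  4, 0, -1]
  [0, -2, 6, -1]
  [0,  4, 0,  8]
J_2(6) ⊕ J_1(6) ⊕ J_1(6)

The characteristic polynomial is
  det(x·I − A) = x^4 - 24*x^3 + 216*x^2 - 864*x + 1296 = (x - 6)^4

Eigenvalues and multiplicities (the geometric multiplicity of λ is n − rank(A − λI), which equals the number of Jordan blocks for λ):
  λ = 6: algebraic multiplicity = 4, geometric multiplicity = 3

Determining the block sizes for each eigenvalue:
  λ = 6: 3 blocks summing to 4 forces exactly one block of size 2 and the rest size 1 → block sizes [2, 1, 1]

Assembling the blocks gives a Jordan form
J =
  [6, 1, 0, 0]
  [0, 6, 0, 0]
  [0, 0, 6, 0]
  [0, 0, 0, 6]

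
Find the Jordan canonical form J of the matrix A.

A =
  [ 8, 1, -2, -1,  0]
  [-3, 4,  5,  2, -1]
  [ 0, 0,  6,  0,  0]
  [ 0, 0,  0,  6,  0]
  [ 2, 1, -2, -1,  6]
J_3(6) ⊕ J_1(6) ⊕ J_1(6)

The characteristic polynomial is
  det(x·I − A) = x^5 - 30*x^4 + 360*x^3 - 2160*x^2 + 6480*x - 7776 = (x - 6)^5

Eigenvalues and multiplicities (the geometric multiplicity of λ is n − rank(A − λI), which equals the number of Jordan blocks for λ):
  λ = 6: algebraic multiplicity = 5, geometric multiplicity = 3

Determining the block sizes for each eigenvalue:
  λ = 6: with am = 5 and gm = 3, the partition is not yet determined (e.g. several partitions of 5 into 3 parts exist). Let N = A − (6)·I. Computing rank(N^1) = 2, rank(N^2) = 1, rank(N^3) = 0; the number of blocks of size ≥ j is rank(N^{j−1}) − rank(N^j), giving [3, 1, 1]. So we have 1 block(s) of size 3, 2 block(s) of size 1 → block sizes [3, 1, 1]

Assembling the blocks gives a Jordan form
J =
  [6, 1, 0, 0, 0]
  [0, 6, 1, 0, 0]
  [0, 0, 6, 0, 0]
  [0, 0, 0, 6, 0]
  [0, 0, 0, 0, 6]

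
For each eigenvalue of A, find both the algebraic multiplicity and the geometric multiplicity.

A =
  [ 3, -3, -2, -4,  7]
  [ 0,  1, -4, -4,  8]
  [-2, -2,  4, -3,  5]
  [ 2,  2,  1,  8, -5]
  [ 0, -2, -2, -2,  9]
λ = 5: alg = 5, geom = 3

Step 1 — factor the characteristic polynomial to read off the algebraic multiplicities:
  χ_A(x) = (x - 5)^5

Step 2 — compute geometric multiplicities via the rank-nullity identity g(λ) = n − rank(A − λI):
  rank(A − (5)·I) = 2, so dim ker(A − (5)·I) = n − 2 = 3

Summary:
  λ = 5: algebraic multiplicity = 5, geometric multiplicity = 3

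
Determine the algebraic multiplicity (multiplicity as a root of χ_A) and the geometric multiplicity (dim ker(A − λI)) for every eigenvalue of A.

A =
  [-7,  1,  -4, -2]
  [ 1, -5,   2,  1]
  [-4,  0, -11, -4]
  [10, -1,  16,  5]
λ = -5: alg = 3, geom = 1; λ = -3: alg = 1, geom = 1

Step 1 — factor the characteristic polynomial to read off the algebraic multiplicities:
  χ_A(x) = (x + 3)*(x + 5)^3

Step 2 — compute geometric multiplicities via the rank-nullity identity g(λ) = n − rank(A − λI):
  rank(A − (-5)·I) = 3, so dim ker(A − (-5)·I) = n − 3 = 1
  rank(A − (-3)·I) = 3, so dim ker(A − (-3)·I) = n − 3 = 1

Summary:
  λ = -5: algebraic multiplicity = 3, geometric multiplicity = 1
  λ = -3: algebraic multiplicity = 1, geometric multiplicity = 1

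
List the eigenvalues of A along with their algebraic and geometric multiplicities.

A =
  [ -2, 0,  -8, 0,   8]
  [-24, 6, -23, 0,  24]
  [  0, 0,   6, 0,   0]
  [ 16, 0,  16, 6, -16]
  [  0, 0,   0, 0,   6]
λ = -2: alg = 1, geom = 1; λ = 6: alg = 4, geom = 3

Step 1 — factor the characteristic polynomial to read off the algebraic multiplicities:
  χ_A(x) = (x - 6)^4*(x + 2)

Step 2 — compute geometric multiplicities via the rank-nullity identity g(λ) = n − rank(A − λI):
  rank(A − (-2)·I) = 4, so dim ker(A − (-2)·I) = n − 4 = 1
  rank(A − (6)·I) = 2, so dim ker(A − (6)·I) = n − 2 = 3

Summary:
  λ = -2: algebraic multiplicity = 1, geometric multiplicity = 1
  λ = 6: algebraic multiplicity = 4, geometric multiplicity = 3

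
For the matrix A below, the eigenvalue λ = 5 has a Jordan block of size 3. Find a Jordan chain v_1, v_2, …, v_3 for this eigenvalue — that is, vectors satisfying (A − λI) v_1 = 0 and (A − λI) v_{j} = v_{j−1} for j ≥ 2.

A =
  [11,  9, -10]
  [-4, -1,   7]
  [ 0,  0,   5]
A Jordan chain for λ = 5 of length 3:
v_1 = (3, -2, 0)ᵀ
v_2 = (-10, 7, 0)ᵀ
v_3 = (0, 0, 1)ᵀ

Let N = A − (5)·I. We want v_3 with N^3 v_3 = 0 but N^2 v_3 ≠ 0; then v_{j-1} := N · v_j for j = 3, …, 2.

Pick v_3 = (0, 0, 1)ᵀ.
Then v_2 = N · v_3 = (-10, 7, 0)ᵀ.
Then v_1 = N · v_2 = (3, -2, 0)ᵀ.

Sanity check: (A − (5)·I) v_1 = (0, 0, 0)ᵀ = 0. ✓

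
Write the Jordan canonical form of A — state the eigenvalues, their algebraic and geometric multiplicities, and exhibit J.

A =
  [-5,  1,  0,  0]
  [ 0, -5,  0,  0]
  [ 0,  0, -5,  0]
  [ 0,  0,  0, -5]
J_2(-5) ⊕ J_1(-5) ⊕ J_1(-5)

The characteristic polynomial is
  det(x·I − A) = x^4 + 20*x^3 + 150*x^2 + 500*x + 625 = (x + 5)^4

Eigenvalues and multiplicities (the geometric multiplicity of λ is n − rank(A − λI), which equals the number of Jordan blocks for λ):
  λ = -5: algebraic multiplicity = 4, geometric multiplicity = 3

Determining the block sizes for each eigenvalue:
  λ = -5: 3 blocks summing to 4 forces exactly one block of size 2 and the rest size 1 → block sizes [2, 1, 1]

Assembling the blocks gives a Jordan form
J =
  [-5,  1,  0,  0]
  [ 0, -5,  0,  0]
  [ 0,  0, -5,  0]
  [ 0,  0,  0, -5]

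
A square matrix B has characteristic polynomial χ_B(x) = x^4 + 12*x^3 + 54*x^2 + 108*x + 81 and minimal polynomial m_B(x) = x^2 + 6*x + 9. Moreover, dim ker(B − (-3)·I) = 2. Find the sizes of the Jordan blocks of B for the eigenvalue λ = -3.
Block sizes for λ = -3: [2, 2]

Step 1 — from the characteristic polynomial, algebraic multiplicity of λ = -3 is 4. From dim ker(B − (-3)·I) = 2, there are exactly 2 Jordan blocks for λ = -3.
Step 2 — from the minimal polynomial, the factor (x + 3)^2 tells us the largest block for λ = -3 has size 2.
Step 3 — with total size 4, 2 blocks, and largest block 2, the block sizes (in nonincreasing order) are [2, 2].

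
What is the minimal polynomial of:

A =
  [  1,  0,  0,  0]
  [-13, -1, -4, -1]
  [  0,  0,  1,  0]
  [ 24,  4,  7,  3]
x^3 - 3*x^2 + 3*x - 1

The characteristic polynomial is χ_A(x) = (x - 1)^4, so the eigenvalues are known. The minimal polynomial is
  m_A(x) = Π_λ (x − λ)^{k_λ}
where k_λ is the size of the *largest* Jordan block for λ (equivalently, the smallest k with (A − λI)^k v = 0 for every generalised eigenvector v of λ).

  λ = 1: largest Jordan block has size 3, contributing (x − 1)^3

So m_A(x) = (x - 1)^3 = x^3 - 3*x^2 + 3*x - 1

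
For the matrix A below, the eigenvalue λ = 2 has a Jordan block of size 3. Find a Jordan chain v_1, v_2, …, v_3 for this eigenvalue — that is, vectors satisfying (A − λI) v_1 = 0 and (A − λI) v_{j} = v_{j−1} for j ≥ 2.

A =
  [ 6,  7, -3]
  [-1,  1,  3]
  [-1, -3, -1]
A Jordan chain for λ = 2 of length 3:
v_1 = (12, -6, 2)ᵀ
v_2 = (4, -1, -1)ᵀ
v_3 = (1, 0, 0)ᵀ

Let N = A − (2)·I. We want v_3 with N^3 v_3 = 0 but N^2 v_3 ≠ 0; then v_{j-1} := N · v_j for j = 3, …, 2.

Pick v_3 = (1, 0, 0)ᵀ.
Then v_2 = N · v_3 = (4, -1, -1)ᵀ.
Then v_1 = N · v_2 = (12, -6, 2)ᵀ.

Sanity check: (A − (2)·I) v_1 = (0, 0, 0)ᵀ = 0. ✓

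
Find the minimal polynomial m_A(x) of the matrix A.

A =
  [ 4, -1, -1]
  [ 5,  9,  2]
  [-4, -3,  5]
x^3 - 18*x^2 + 108*x - 216

The characteristic polynomial is χ_A(x) = (x - 6)^3, so the eigenvalues are known. The minimal polynomial is
  m_A(x) = Π_λ (x − λ)^{k_λ}
where k_λ is the size of the *largest* Jordan block for λ (equivalently, the smallest k with (A − λI)^k v = 0 for every generalised eigenvector v of λ).

  λ = 6: largest Jordan block has size 3, contributing (x − 6)^3

So m_A(x) = (x - 6)^3 = x^3 - 18*x^2 + 108*x - 216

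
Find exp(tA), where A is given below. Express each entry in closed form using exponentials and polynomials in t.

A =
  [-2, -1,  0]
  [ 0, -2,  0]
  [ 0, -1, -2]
e^{tA} =
  [exp(-2*t), -t*exp(-2*t), 0]
  [0, exp(-2*t), 0]
  [0, -t*exp(-2*t), exp(-2*t)]

Strategy: write A = P · J · P⁻¹ where J is a Jordan canonical form, so e^{tA} = P · e^{tJ} · P⁻¹, and e^{tJ} can be computed block-by-block.

A has Jordan form
J =
  [-2,  1,  0]
  [ 0, -2,  0]
  [ 0,  0, -2]
(up to reordering of blocks).

Per-block formulas:
  For a 2×2 Jordan block J_2(-2): exp(t · J_2(-2)) = e^(-2t)·(I + t·N), where N is the 2×2 nilpotent shift.
  For a 1×1 block at λ = -2: exp(t · [-2]) = [e^(-2t)].

After assembling e^{tJ} and conjugating by P, we get:

e^{tA} =
  [exp(-2*t), -t*exp(-2*t), 0]
  [0, exp(-2*t), 0]
  [0, -t*exp(-2*t), exp(-2*t)]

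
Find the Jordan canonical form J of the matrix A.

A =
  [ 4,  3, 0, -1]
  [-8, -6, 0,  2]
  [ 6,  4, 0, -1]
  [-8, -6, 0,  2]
J_2(0) ⊕ J_2(0)

The characteristic polynomial is
  det(x·I − A) = x^4

Eigenvalues and multiplicities (the geometric multiplicity of λ is n − rank(A − λI), which equals the number of Jordan blocks for λ):
  λ = 0: algebraic multiplicity = 4, geometric multiplicity = 2

Determining the block sizes for each eigenvalue:
  λ = 0: with am = 4 and gm = 2, the partition is not yet determined (e.g. several partitions of 4 into 2 parts exist). Let N = A − (0)·I. Computing rank(N^1) = 2, rank(N^2) = 0; the number of blocks of size ≥ j is rank(N^{j−1}) − rank(N^j), giving [2, 2]. So we have 2 block(s) of size 2 → block sizes [2, 2]

Assembling the blocks gives a Jordan form
J =
  [0, 1, 0, 0]
  [0, 0, 0, 0]
  [0, 0, 0, 1]
  [0, 0, 0, 0]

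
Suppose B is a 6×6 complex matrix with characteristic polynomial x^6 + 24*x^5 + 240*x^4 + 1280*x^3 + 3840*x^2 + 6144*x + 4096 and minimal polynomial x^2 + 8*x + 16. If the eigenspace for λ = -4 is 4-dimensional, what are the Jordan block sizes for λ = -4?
Block sizes for λ = -4: [2, 2, 1, 1]

Step 1 — from the characteristic polynomial, algebraic multiplicity of λ = -4 is 6. From dim ker(B − (-4)·I) = 4, there are exactly 4 Jordan blocks for λ = -4.
Step 2 — from the minimal polynomial, the factor (x + 4)^2 tells us the largest block for λ = -4 has size 2.
Step 3 — with total size 6, 4 blocks, and largest block 2, the block sizes (in nonincreasing order) are [2, 2, 1, 1].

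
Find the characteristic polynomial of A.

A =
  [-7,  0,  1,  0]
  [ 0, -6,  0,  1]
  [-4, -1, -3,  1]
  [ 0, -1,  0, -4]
x^4 + 20*x^3 + 150*x^2 + 500*x + 625

Expanding det(x·I − A) (e.g. by cofactor expansion or by noting that A is similar to its Jordan form J, which has the same characteristic polynomial as A) gives
  χ_A(x) = x^4 + 20*x^3 + 150*x^2 + 500*x + 625
which factors as (x + 5)^4. The eigenvalues (with algebraic multiplicities) are λ = -5 with multiplicity 4.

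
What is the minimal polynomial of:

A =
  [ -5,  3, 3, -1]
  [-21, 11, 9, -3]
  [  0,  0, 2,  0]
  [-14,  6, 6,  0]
x^2 - 4*x + 4

The characteristic polynomial is χ_A(x) = (x - 2)^4, so the eigenvalues are known. The minimal polynomial is
  m_A(x) = Π_λ (x − λ)^{k_λ}
where k_λ is the size of the *largest* Jordan block for λ (equivalently, the smallest k with (A − λI)^k v = 0 for every generalised eigenvector v of λ).

  λ = 2: largest Jordan block has size 2, contributing (x − 2)^2

So m_A(x) = (x - 2)^2 = x^2 - 4*x + 4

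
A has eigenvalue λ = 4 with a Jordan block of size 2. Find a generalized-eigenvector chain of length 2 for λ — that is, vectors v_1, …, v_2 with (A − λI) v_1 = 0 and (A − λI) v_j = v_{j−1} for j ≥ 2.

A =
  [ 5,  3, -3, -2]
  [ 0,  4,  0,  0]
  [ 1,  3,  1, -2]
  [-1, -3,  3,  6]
A Jordan chain for λ = 4 of length 2:
v_1 = (1, 0, 1, -1)ᵀ
v_2 = (1, 0, 0, 0)ᵀ

Let N = A − (4)·I. We want v_2 with N^2 v_2 = 0 but N^1 v_2 ≠ 0; then v_{j-1} := N · v_j for j = 2, …, 2.

Pick v_2 = (1, 0, 0, 0)ᵀ.
Then v_1 = N · v_2 = (1, 0, 1, -1)ᵀ.

Sanity check: (A − (4)·I) v_1 = (0, 0, 0, 0)ᵀ = 0. ✓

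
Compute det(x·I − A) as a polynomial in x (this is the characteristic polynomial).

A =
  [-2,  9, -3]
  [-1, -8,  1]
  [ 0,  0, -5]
x^3 + 15*x^2 + 75*x + 125

Expanding det(x·I − A) (e.g. by cofactor expansion or by noting that A is similar to its Jordan form J, which has the same characteristic polynomial as A) gives
  χ_A(x) = x^3 + 15*x^2 + 75*x + 125
which factors as (x + 5)^3. The eigenvalues (with algebraic multiplicities) are λ = -5 with multiplicity 3.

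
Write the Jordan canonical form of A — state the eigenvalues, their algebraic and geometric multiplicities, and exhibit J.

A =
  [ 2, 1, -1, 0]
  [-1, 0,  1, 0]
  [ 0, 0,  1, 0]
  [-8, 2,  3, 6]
J_2(1) ⊕ J_1(1) ⊕ J_1(6)

The characteristic polynomial is
  det(x·I − A) = x^4 - 9*x^3 + 21*x^2 - 19*x + 6 = (x - 6)*(x - 1)^3

Eigenvalues and multiplicities (the geometric multiplicity of λ is n − rank(A − λI), which equals the number of Jordan blocks for λ):
  λ = 1: algebraic multiplicity = 3, geometric multiplicity = 2
  λ = 6: algebraic multiplicity = 1, geometric multiplicity = 1

Determining the block sizes for each eigenvalue:
  λ = 1: 2 blocks summing to 3 forces exactly one block of size 2 and the rest size 1 → block sizes [2, 1]
  λ = 6: one block (gm = 1), so the single block has size am = 1 → block sizes [1]

Assembling the blocks gives a Jordan form
J =
  [1, 1, 0, 0]
  [0, 1, 0, 0]
  [0, 0, 1, 0]
  [0, 0, 0, 6]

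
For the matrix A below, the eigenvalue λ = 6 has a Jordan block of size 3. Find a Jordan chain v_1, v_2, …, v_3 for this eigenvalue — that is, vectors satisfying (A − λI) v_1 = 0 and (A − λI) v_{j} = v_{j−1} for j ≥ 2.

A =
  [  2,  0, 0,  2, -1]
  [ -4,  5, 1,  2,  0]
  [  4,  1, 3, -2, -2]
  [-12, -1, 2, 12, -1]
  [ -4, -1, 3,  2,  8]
A Jordan chain for λ = 6 of length 3:
v_1 = (-4, 0, 0, -8, 0)ᵀ
v_2 = (-4, -4, 4, -12, -4)ᵀ
v_3 = (1, 0, 0, 0, 0)ᵀ

Let N = A − (6)·I. We want v_3 with N^3 v_3 = 0 but N^2 v_3 ≠ 0; then v_{j-1} := N · v_j for j = 3, …, 2.

Pick v_3 = (1, 0, 0, 0, 0)ᵀ.
Then v_2 = N · v_3 = (-4, -4, 4, -12, -4)ᵀ.
Then v_1 = N · v_2 = (-4, 0, 0, -8, 0)ᵀ.

Sanity check: (A − (6)·I) v_1 = (0, 0, 0, 0, 0)ᵀ = 0. ✓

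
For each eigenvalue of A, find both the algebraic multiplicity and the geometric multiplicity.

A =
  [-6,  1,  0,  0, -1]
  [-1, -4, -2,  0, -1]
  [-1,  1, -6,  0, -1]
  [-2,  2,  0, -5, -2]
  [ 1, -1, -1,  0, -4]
λ = -5: alg = 5, geom = 3

Step 1 — factor the characteristic polynomial to read off the algebraic multiplicities:
  χ_A(x) = (x + 5)^5

Step 2 — compute geometric multiplicities via the rank-nullity identity g(λ) = n − rank(A − λI):
  rank(A − (-5)·I) = 2, so dim ker(A − (-5)·I) = n − 2 = 3

Summary:
  λ = -5: algebraic multiplicity = 5, geometric multiplicity = 3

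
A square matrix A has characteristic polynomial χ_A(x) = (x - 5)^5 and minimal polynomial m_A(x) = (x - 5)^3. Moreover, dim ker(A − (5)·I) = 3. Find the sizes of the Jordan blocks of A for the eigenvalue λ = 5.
Block sizes for λ = 5: [3, 1, 1]

Step 1 — from the characteristic polynomial, algebraic multiplicity of λ = 5 is 5. From dim ker(A − (5)·I) = 3, there are exactly 3 Jordan blocks for λ = 5.
Step 2 — from the minimal polynomial, the factor (x − 5)^3 tells us the largest block for λ = 5 has size 3.
Step 3 — with total size 5, 3 blocks, and largest block 3, the block sizes (in nonincreasing order) are [3, 1, 1].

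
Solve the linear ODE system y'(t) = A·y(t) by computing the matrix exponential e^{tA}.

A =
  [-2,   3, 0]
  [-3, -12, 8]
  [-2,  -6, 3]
e^{tA} =
  [-3*t*exp(-3*t) + 3*exp(-3*t) - 2*exp(-5*t), -9*t*exp(-3*t) + 6*exp(-3*t) - 6*exp(-5*t), 12*t*exp(-3*t) - 6*exp(-3*t) + 6*exp(-5*t)]
  [t*exp(-3*t) - 2*exp(-3*t) + 2*exp(-5*t), 3*t*exp(-3*t) - 5*exp(-3*t) + 6*exp(-5*t), -4*t*exp(-3*t) + 6*exp(-3*t) - 6*exp(-5*t)]
  [-exp(-3*t) + exp(-5*t), -3*exp(-3*t) + 3*exp(-5*t), 4*exp(-3*t) - 3*exp(-5*t)]

Strategy: write A = P · J · P⁻¹ where J is a Jordan canonical form, so e^{tA} = P · e^{tJ} · P⁻¹, and e^{tJ} can be computed block-by-block.

A has Jordan form
J =
  [-5,  0,  0]
  [ 0, -3,  1]
  [ 0,  0, -3]
(up to reordering of blocks).

Per-block formulas:
  For a 1×1 block at λ = -5: exp(t · [-5]) = [e^(-5t)].
  For a 2×2 Jordan block J_2(-3): exp(t · J_2(-3)) = e^(-3t)·(I + t·N), where N is the 2×2 nilpotent shift.

After assembling e^{tJ} and conjugating by P, we get:

e^{tA} =
  [-3*t*exp(-3*t) + 3*exp(-3*t) - 2*exp(-5*t), -9*t*exp(-3*t) + 6*exp(-3*t) - 6*exp(-5*t), 12*t*exp(-3*t) - 6*exp(-3*t) + 6*exp(-5*t)]
  [t*exp(-3*t) - 2*exp(-3*t) + 2*exp(-5*t), 3*t*exp(-3*t) - 5*exp(-3*t) + 6*exp(-5*t), -4*t*exp(-3*t) + 6*exp(-3*t) - 6*exp(-5*t)]
  [-exp(-3*t) + exp(-5*t), -3*exp(-3*t) + 3*exp(-5*t), 4*exp(-3*t) - 3*exp(-5*t)]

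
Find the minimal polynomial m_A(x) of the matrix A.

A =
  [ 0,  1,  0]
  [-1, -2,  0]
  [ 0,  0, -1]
x^2 + 2*x + 1

The characteristic polynomial is χ_A(x) = (x + 1)^3, so the eigenvalues are known. The minimal polynomial is
  m_A(x) = Π_λ (x − λ)^{k_λ}
where k_λ is the size of the *largest* Jordan block for λ (equivalently, the smallest k with (A − λI)^k v = 0 for every generalised eigenvector v of λ).

  λ = -1: largest Jordan block has size 2, contributing (x + 1)^2

So m_A(x) = (x + 1)^2 = x^2 + 2*x + 1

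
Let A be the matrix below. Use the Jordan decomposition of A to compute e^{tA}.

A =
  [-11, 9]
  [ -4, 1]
e^{tA} =
  [-6*t*exp(-5*t) + exp(-5*t), 9*t*exp(-5*t)]
  [-4*t*exp(-5*t), 6*t*exp(-5*t) + exp(-5*t)]

Strategy: write A = P · J · P⁻¹ where J is a Jordan canonical form, so e^{tA} = P · e^{tJ} · P⁻¹, and e^{tJ} can be computed block-by-block.

A has Jordan form
J =
  [-5,  1]
  [ 0, -5]
(up to reordering of blocks).

Per-block formulas:
  For a 2×2 Jordan block J_2(-5): exp(t · J_2(-5)) = e^(-5t)·(I + t·N), where N is the 2×2 nilpotent shift.

After assembling e^{tJ} and conjugating by P, we get:

e^{tA} =
  [-6*t*exp(-5*t) + exp(-5*t), 9*t*exp(-5*t)]
  [-4*t*exp(-5*t), 6*t*exp(-5*t) + exp(-5*t)]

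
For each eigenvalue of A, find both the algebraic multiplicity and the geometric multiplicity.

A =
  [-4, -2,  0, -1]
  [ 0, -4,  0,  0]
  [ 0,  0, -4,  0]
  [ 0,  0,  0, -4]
λ = -4: alg = 4, geom = 3

Step 1 — factor the characteristic polynomial to read off the algebraic multiplicities:
  χ_A(x) = (x + 4)^4

Step 2 — compute geometric multiplicities via the rank-nullity identity g(λ) = n − rank(A − λI):
  rank(A − (-4)·I) = 1, so dim ker(A − (-4)·I) = n − 1 = 3

Summary:
  λ = -4: algebraic multiplicity = 4, geometric multiplicity = 3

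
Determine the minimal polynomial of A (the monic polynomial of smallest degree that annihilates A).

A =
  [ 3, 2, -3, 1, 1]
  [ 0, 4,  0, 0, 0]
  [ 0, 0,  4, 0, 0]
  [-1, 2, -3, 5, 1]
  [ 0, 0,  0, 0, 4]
x^2 - 8*x + 16

The characteristic polynomial is χ_A(x) = (x - 4)^5, so the eigenvalues are known. The minimal polynomial is
  m_A(x) = Π_λ (x − λ)^{k_λ}
where k_λ is the size of the *largest* Jordan block for λ (equivalently, the smallest k with (A − λI)^k v = 0 for every generalised eigenvector v of λ).

  λ = 4: largest Jordan block has size 2, contributing (x − 4)^2

So m_A(x) = (x - 4)^2 = x^2 - 8*x + 16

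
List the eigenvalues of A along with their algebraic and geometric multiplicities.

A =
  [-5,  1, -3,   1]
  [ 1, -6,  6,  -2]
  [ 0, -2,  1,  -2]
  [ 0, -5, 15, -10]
λ = -5: alg = 4, geom = 2

Step 1 — factor the characteristic polynomial to read off the algebraic multiplicities:
  χ_A(x) = (x + 5)^4

Step 2 — compute geometric multiplicities via the rank-nullity identity g(λ) = n − rank(A − λI):
  rank(A − (-5)·I) = 2, so dim ker(A − (-5)·I) = n − 2 = 2

Summary:
  λ = -5: algebraic multiplicity = 4, geometric multiplicity = 2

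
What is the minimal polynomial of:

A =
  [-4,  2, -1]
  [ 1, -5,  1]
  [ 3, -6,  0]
x^2 + 6*x + 9

The characteristic polynomial is χ_A(x) = (x + 3)^3, so the eigenvalues are known. The minimal polynomial is
  m_A(x) = Π_λ (x − λ)^{k_λ}
where k_λ is the size of the *largest* Jordan block for λ (equivalently, the smallest k with (A − λI)^k v = 0 for every generalised eigenvector v of λ).

  λ = -3: largest Jordan block has size 2, contributing (x + 3)^2

So m_A(x) = (x + 3)^2 = x^2 + 6*x + 9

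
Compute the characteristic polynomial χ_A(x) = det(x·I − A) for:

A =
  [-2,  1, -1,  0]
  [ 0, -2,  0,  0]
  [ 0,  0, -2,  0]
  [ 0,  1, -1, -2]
x^4 + 8*x^3 + 24*x^2 + 32*x + 16

Expanding det(x·I − A) (e.g. by cofactor expansion or by noting that A is similar to its Jordan form J, which has the same characteristic polynomial as A) gives
  χ_A(x) = x^4 + 8*x^3 + 24*x^2 + 32*x + 16
which factors as (x + 2)^4. The eigenvalues (with algebraic multiplicities) are λ = -2 with multiplicity 4.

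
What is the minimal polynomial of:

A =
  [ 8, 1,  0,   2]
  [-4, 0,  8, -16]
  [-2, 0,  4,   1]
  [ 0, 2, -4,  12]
x^2 - 12*x + 36

The characteristic polynomial is χ_A(x) = (x - 6)^4, so the eigenvalues are known. The minimal polynomial is
  m_A(x) = Π_λ (x − λ)^{k_λ}
where k_λ is the size of the *largest* Jordan block for λ (equivalently, the smallest k with (A − λI)^k v = 0 for every generalised eigenvector v of λ).

  λ = 6: largest Jordan block has size 2, contributing (x − 6)^2

So m_A(x) = (x - 6)^2 = x^2 - 12*x + 36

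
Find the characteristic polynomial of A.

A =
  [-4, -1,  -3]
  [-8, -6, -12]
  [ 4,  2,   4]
x^3 + 6*x^2 + 12*x + 8

Expanding det(x·I − A) (e.g. by cofactor expansion or by noting that A is similar to its Jordan form J, which has the same characteristic polynomial as A) gives
  χ_A(x) = x^3 + 6*x^2 + 12*x + 8
which factors as (x + 2)^3. The eigenvalues (with algebraic multiplicities) are λ = -2 with multiplicity 3.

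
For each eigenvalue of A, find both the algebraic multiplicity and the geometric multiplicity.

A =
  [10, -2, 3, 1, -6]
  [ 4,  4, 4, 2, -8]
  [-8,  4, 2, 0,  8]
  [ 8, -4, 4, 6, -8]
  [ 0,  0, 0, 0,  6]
λ = 4: alg = 1, geom = 1; λ = 6: alg = 4, geom = 3

Step 1 — factor the characteristic polynomial to read off the algebraic multiplicities:
  χ_A(x) = (x - 6)^4*(x - 4)

Step 2 — compute geometric multiplicities via the rank-nullity identity g(λ) = n − rank(A − λI):
  rank(A − (4)·I) = 4, so dim ker(A − (4)·I) = n − 4 = 1
  rank(A − (6)·I) = 2, so dim ker(A − (6)·I) = n − 2 = 3

Summary:
  λ = 4: algebraic multiplicity = 1, geometric multiplicity = 1
  λ = 6: algebraic multiplicity = 4, geometric multiplicity = 3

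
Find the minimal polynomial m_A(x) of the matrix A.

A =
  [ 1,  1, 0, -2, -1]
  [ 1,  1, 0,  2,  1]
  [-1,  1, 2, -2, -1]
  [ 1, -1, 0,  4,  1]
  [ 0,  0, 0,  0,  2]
x^2 - 4*x + 4

The characteristic polynomial is χ_A(x) = (x - 2)^5, so the eigenvalues are known. The minimal polynomial is
  m_A(x) = Π_λ (x − λ)^{k_λ}
where k_λ is the size of the *largest* Jordan block for λ (equivalently, the smallest k with (A − λI)^k v = 0 for every generalised eigenvector v of λ).

  λ = 2: largest Jordan block has size 2, contributing (x − 2)^2

So m_A(x) = (x - 2)^2 = x^2 - 4*x + 4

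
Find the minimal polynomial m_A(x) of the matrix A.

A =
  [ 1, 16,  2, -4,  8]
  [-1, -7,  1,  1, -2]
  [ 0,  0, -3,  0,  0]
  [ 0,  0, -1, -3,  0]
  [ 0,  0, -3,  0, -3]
x^3 + 9*x^2 + 27*x + 27

The characteristic polynomial is χ_A(x) = (x + 3)^5, so the eigenvalues are known. The minimal polynomial is
  m_A(x) = Π_λ (x − λ)^{k_λ}
where k_λ is the size of the *largest* Jordan block for λ (equivalently, the smallest k with (A − λI)^k v = 0 for every generalised eigenvector v of λ).

  λ = -3: largest Jordan block has size 3, contributing (x + 3)^3

So m_A(x) = (x + 3)^3 = x^3 + 9*x^2 + 27*x + 27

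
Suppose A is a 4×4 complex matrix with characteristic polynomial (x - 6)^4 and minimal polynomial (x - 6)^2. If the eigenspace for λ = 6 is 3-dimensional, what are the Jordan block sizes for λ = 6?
Block sizes for λ = 6: [2, 1, 1]

Step 1 — from the characteristic polynomial, algebraic multiplicity of λ = 6 is 4. From dim ker(A − (6)·I) = 3, there are exactly 3 Jordan blocks for λ = 6.
Step 2 — from the minimal polynomial, the factor (x − 6)^2 tells us the largest block for λ = 6 has size 2.
Step 3 — with total size 4, 3 blocks, and largest block 2, the block sizes (in nonincreasing order) are [2, 1, 1].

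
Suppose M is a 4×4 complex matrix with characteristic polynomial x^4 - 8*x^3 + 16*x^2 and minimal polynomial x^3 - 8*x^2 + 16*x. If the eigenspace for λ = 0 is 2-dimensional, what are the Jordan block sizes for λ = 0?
Block sizes for λ = 0: [1, 1]

Step 1 — from the characteristic polynomial, algebraic multiplicity of λ = 0 is 2. From dim ker(M − (0)·I) = 2, there are exactly 2 Jordan blocks for λ = 0.
Step 2 — from the minimal polynomial, the factor (x − 0) tells us the largest block for λ = 0 has size 1.
Step 3 — with total size 2, 2 blocks, and largest block 1, the block sizes (in nonincreasing order) are [1, 1].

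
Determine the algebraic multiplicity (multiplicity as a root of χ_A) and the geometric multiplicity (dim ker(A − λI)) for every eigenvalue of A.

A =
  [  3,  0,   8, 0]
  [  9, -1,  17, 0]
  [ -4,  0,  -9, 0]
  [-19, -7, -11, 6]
λ = -5: alg = 1, geom = 1; λ = -1: alg = 2, geom = 1; λ = 6: alg = 1, geom = 1

Step 1 — factor the characteristic polynomial to read off the algebraic multiplicities:
  χ_A(x) = (x - 6)*(x + 1)^2*(x + 5)

Step 2 — compute geometric multiplicities via the rank-nullity identity g(λ) = n − rank(A − λI):
  rank(A − (-5)·I) = 3, so dim ker(A − (-5)·I) = n − 3 = 1
  rank(A − (-1)·I) = 3, so dim ker(A − (-1)·I) = n − 3 = 1
  rank(A − (6)·I) = 3, so dim ker(A − (6)·I) = n − 3 = 1

Summary:
  λ = -5: algebraic multiplicity = 1, geometric multiplicity = 1
  λ = -1: algebraic multiplicity = 2, geometric multiplicity = 1
  λ = 6: algebraic multiplicity = 1, geometric multiplicity = 1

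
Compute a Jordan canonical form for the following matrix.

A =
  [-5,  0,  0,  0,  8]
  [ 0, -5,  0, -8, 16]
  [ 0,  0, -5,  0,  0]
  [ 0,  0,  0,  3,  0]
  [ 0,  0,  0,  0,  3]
J_1(-5) ⊕ J_1(-5) ⊕ J_1(-5) ⊕ J_1(3) ⊕ J_1(3)

The characteristic polynomial is
  det(x·I − A) = x^5 + 9*x^4 - 6*x^3 - 190*x^2 - 75*x + 1125 = (x - 3)^2*(x + 5)^3

Eigenvalues and multiplicities (the geometric multiplicity of λ is n − rank(A − λI), which equals the number of Jordan blocks for λ):
  λ = -5: algebraic multiplicity = 3, geometric multiplicity = 3
  λ = 3: algebraic multiplicity = 2, geometric multiplicity = 2

Determining the block sizes for each eigenvalue:
  λ = -5: gm = am = 3, so every block has size 1 → block sizes [1, 1, 1]
  λ = 3: gm = am = 2, so every block has size 1 → block sizes [1, 1]

Assembling the blocks gives a Jordan form
J =
  [-5,  0,  0, 0, 0]
  [ 0, -5,  0, 0, 0]
  [ 0,  0, -5, 0, 0]
  [ 0,  0,  0, 3, 0]
  [ 0,  0,  0, 0, 3]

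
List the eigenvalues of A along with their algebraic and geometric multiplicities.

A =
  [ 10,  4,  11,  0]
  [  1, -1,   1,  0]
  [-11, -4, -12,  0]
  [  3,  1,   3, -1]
λ = -1: alg = 4, geom = 2

Step 1 — factor the characteristic polynomial to read off the algebraic multiplicities:
  χ_A(x) = (x + 1)^4

Step 2 — compute geometric multiplicities via the rank-nullity identity g(λ) = n − rank(A − λI):
  rank(A − (-1)·I) = 2, so dim ker(A − (-1)·I) = n − 2 = 2

Summary:
  λ = -1: algebraic multiplicity = 4, geometric multiplicity = 2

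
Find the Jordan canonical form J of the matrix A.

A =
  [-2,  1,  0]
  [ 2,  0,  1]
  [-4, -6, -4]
J_3(-2)

The characteristic polynomial is
  det(x·I − A) = x^3 + 6*x^2 + 12*x + 8 = (x + 2)^3

Eigenvalues and multiplicities (the geometric multiplicity of λ is n − rank(A − λI), which equals the number of Jordan blocks for λ):
  λ = -2: algebraic multiplicity = 3, geometric multiplicity = 1

Determining the block sizes for each eigenvalue:
  λ = -2: one block (gm = 1), so the single block has size am = 3 → block sizes [3]

Assembling the blocks gives a Jordan form
J =
  [-2,  1,  0]
  [ 0, -2,  1]
  [ 0,  0, -2]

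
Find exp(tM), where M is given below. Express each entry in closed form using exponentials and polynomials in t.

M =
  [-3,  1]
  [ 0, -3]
e^{tM} =
  [exp(-3*t), t*exp(-3*t)]
  [0, exp(-3*t)]

Strategy: write M = P · J · P⁻¹ where J is a Jordan canonical form, so e^{tM} = P · e^{tJ} · P⁻¹, and e^{tJ} can be computed block-by-block.

M has Jordan form
J =
  [-3,  1]
  [ 0, -3]
(up to reordering of blocks).

Per-block formulas:
  For a 2×2 Jordan block J_2(-3): exp(t · J_2(-3)) = e^(-3t)·(I + t·N), where N is the 2×2 nilpotent shift.

After assembling e^{tJ} and conjugating by P, we get:

e^{tM} =
  [exp(-3*t), t*exp(-3*t)]
  [0, exp(-3*t)]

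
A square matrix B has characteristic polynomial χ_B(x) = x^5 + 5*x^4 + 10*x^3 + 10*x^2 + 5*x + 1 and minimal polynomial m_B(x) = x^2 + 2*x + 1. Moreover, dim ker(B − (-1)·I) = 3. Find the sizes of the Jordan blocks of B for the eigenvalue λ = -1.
Block sizes for λ = -1: [2, 2, 1]

Step 1 — from the characteristic polynomial, algebraic multiplicity of λ = -1 is 5. From dim ker(B − (-1)·I) = 3, there are exactly 3 Jordan blocks for λ = -1.
Step 2 — from the minimal polynomial, the factor (x + 1)^2 tells us the largest block for λ = -1 has size 2.
Step 3 — with total size 5, 3 blocks, and largest block 2, the block sizes (in nonincreasing order) are [2, 2, 1].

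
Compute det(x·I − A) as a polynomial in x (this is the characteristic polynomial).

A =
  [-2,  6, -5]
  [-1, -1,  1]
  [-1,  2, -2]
x^3 + 5*x^2 + 7*x + 3

Expanding det(x·I − A) (e.g. by cofactor expansion or by noting that A is similar to its Jordan form J, which has the same characteristic polynomial as A) gives
  χ_A(x) = x^3 + 5*x^2 + 7*x + 3
which factors as (x + 1)^2*(x + 3). The eigenvalues (with algebraic multiplicities) are λ = -3 with multiplicity 1, λ = -1 with multiplicity 2.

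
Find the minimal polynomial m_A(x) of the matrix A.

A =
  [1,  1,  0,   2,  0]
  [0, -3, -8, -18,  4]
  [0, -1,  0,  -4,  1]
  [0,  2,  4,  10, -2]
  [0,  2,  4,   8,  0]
x^4 - 6*x^3 + 13*x^2 - 12*x + 4

The characteristic polynomial is χ_A(x) = (x - 2)^3*(x - 1)^2, so the eigenvalues are known. The minimal polynomial is
  m_A(x) = Π_λ (x − λ)^{k_λ}
where k_λ is the size of the *largest* Jordan block for λ (equivalently, the smallest k with (A − λI)^k v = 0 for every generalised eigenvector v of λ).

  λ = 1: largest Jordan block has size 2, contributing (x − 1)^2
  λ = 2: largest Jordan block has size 2, contributing (x − 2)^2

So m_A(x) = (x - 2)^2*(x - 1)^2 = x^4 - 6*x^3 + 13*x^2 - 12*x + 4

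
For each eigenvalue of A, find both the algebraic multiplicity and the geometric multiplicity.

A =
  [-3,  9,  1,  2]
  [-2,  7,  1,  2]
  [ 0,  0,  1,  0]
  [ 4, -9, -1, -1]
λ = 1: alg = 4, geom = 2

Step 1 — factor the characteristic polynomial to read off the algebraic multiplicities:
  χ_A(x) = (x - 1)^4

Step 2 — compute geometric multiplicities via the rank-nullity identity g(λ) = n − rank(A − λI):
  rank(A − (1)·I) = 2, so dim ker(A − (1)·I) = n − 2 = 2

Summary:
  λ = 1: algebraic multiplicity = 4, geometric multiplicity = 2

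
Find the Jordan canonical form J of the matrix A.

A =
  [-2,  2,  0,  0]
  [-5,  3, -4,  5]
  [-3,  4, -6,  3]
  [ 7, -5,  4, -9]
J_3(-4) ⊕ J_1(-2)

The characteristic polynomial is
  det(x·I − A) = x^4 + 14*x^3 + 72*x^2 + 160*x + 128 = (x + 2)*(x + 4)^3

Eigenvalues and multiplicities (the geometric multiplicity of λ is n − rank(A − λI), which equals the number of Jordan blocks for λ):
  λ = -4: algebraic multiplicity = 3, geometric multiplicity = 1
  λ = -2: algebraic multiplicity = 1, geometric multiplicity = 1

Determining the block sizes for each eigenvalue:
  λ = -4: one block (gm = 1), so the single block has size am = 3 → block sizes [3]
  λ = -2: one block (gm = 1), so the single block has size am = 1 → block sizes [1]

Assembling the blocks gives a Jordan form
J =
  [-4,  1,  0,  0]
  [ 0, -4,  1,  0]
  [ 0,  0, -4,  0]
  [ 0,  0,  0, -2]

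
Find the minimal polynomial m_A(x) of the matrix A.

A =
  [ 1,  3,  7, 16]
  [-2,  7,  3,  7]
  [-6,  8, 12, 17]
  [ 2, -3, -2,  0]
x^3 - 15*x^2 + 75*x - 125

The characteristic polynomial is χ_A(x) = (x - 5)^4, so the eigenvalues are known. The minimal polynomial is
  m_A(x) = Π_λ (x − λ)^{k_λ}
where k_λ is the size of the *largest* Jordan block for λ (equivalently, the smallest k with (A − λI)^k v = 0 for every generalised eigenvector v of λ).

  λ = 5: largest Jordan block has size 3, contributing (x − 5)^3

So m_A(x) = (x - 5)^3 = x^3 - 15*x^2 + 75*x - 125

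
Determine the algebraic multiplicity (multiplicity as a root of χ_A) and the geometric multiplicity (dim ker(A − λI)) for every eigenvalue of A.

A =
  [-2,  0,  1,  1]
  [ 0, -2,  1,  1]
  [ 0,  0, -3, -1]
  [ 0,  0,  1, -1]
λ = -2: alg = 4, geom = 3

Step 1 — factor the characteristic polynomial to read off the algebraic multiplicities:
  χ_A(x) = (x + 2)^4

Step 2 — compute geometric multiplicities via the rank-nullity identity g(λ) = n − rank(A − λI):
  rank(A − (-2)·I) = 1, so dim ker(A − (-2)·I) = n − 1 = 3

Summary:
  λ = -2: algebraic multiplicity = 4, geometric multiplicity = 3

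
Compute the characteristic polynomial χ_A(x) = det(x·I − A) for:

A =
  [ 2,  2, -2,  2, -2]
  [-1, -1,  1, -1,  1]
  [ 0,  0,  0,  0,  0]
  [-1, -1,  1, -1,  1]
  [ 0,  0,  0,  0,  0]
x^5

Expanding det(x·I − A) (e.g. by cofactor expansion or by noting that A is similar to its Jordan form J, which has the same characteristic polynomial as A) gives
  χ_A(x) = x^5
which factors as x^5. The eigenvalues (with algebraic multiplicities) are λ = 0 with multiplicity 5.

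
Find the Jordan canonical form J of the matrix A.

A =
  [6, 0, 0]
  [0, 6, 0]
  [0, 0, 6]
J_1(6) ⊕ J_1(6) ⊕ J_1(6)

The characteristic polynomial is
  det(x·I − A) = x^3 - 18*x^2 + 108*x - 216 = (x - 6)^3

Eigenvalues and multiplicities (the geometric multiplicity of λ is n − rank(A − λI), which equals the number of Jordan blocks for λ):
  λ = 6: algebraic multiplicity = 3, geometric multiplicity = 3

Determining the block sizes for each eigenvalue:
  λ = 6: gm = am = 3, so every block has size 1 → block sizes [1, 1, 1]

Assembling the blocks gives a Jordan form
J =
  [6, 0, 0]
  [0, 6, 0]
  [0, 0, 6]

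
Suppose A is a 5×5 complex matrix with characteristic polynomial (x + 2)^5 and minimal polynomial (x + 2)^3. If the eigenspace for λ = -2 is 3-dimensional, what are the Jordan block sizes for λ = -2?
Block sizes for λ = -2: [3, 1, 1]

Step 1 — from the characteristic polynomial, algebraic multiplicity of λ = -2 is 5. From dim ker(A − (-2)·I) = 3, there are exactly 3 Jordan blocks for λ = -2.
Step 2 — from the minimal polynomial, the factor (x + 2)^3 tells us the largest block for λ = -2 has size 3.
Step 3 — with total size 5, 3 blocks, and largest block 3, the block sizes (in nonincreasing order) are [3, 1, 1].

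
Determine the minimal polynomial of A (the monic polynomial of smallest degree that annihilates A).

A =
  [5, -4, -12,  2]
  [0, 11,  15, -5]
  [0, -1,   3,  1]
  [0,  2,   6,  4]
x^3 - 17*x^2 + 96*x - 180

The characteristic polynomial is χ_A(x) = (x - 6)^3*(x - 5), so the eigenvalues are known. The minimal polynomial is
  m_A(x) = Π_λ (x − λ)^{k_λ}
where k_λ is the size of the *largest* Jordan block for λ (equivalently, the smallest k with (A − λI)^k v = 0 for every generalised eigenvector v of λ).

  λ = 5: largest Jordan block has size 1, contributing (x − 5)
  λ = 6: largest Jordan block has size 2, contributing (x − 6)^2

So m_A(x) = (x - 6)^2*(x - 5) = x^3 - 17*x^2 + 96*x - 180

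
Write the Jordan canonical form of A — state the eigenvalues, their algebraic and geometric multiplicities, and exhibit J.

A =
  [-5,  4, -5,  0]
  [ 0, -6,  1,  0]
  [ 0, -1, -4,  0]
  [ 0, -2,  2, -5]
J_3(-5) ⊕ J_1(-5)

The characteristic polynomial is
  det(x·I − A) = x^4 + 20*x^3 + 150*x^2 + 500*x + 625 = (x + 5)^4

Eigenvalues and multiplicities (the geometric multiplicity of λ is n − rank(A − λI), which equals the number of Jordan blocks for λ):
  λ = -5: algebraic multiplicity = 4, geometric multiplicity = 2

Determining the block sizes for each eigenvalue:
  λ = -5: with am = 4 and gm = 2, the partition is not yet determined (e.g. several partitions of 4 into 2 parts exist). Let N = A − (-5)·I. Computing rank(N^1) = 2, rank(N^2) = 1, rank(N^3) = 0; the number of blocks of size ≥ j is rank(N^{j−1}) − rank(N^j), giving [2, 1, 1]. So we have 1 block(s) of size 3, 1 block(s) of size 1 → block sizes [3, 1]

Assembling the blocks gives a Jordan form
J =
  [-5,  1,  0,  0]
  [ 0, -5,  1,  0]
  [ 0,  0, -5,  0]
  [ 0,  0,  0, -5]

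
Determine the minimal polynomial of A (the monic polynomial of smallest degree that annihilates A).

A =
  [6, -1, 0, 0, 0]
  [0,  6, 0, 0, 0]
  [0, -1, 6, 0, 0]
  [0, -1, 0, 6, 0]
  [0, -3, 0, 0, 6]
x^2 - 12*x + 36

The characteristic polynomial is χ_A(x) = (x - 6)^5, so the eigenvalues are known. The minimal polynomial is
  m_A(x) = Π_λ (x − λ)^{k_λ}
where k_λ is the size of the *largest* Jordan block for λ (equivalently, the smallest k with (A − λI)^k v = 0 for every generalised eigenvector v of λ).

  λ = 6: largest Jordan block has size 2, contributing (x − 6)^2

So m_A(x) = (x - 6)^2 = x^2 - 12*x + 36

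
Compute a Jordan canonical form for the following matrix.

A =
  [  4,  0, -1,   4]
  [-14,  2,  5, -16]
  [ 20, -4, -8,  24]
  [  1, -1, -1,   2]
J_2(0) ⊕ J_2(0)

The characteristic polynomial is
  det(x·I − A) = x^4

Eigenvalues and multiplicities (the geometric multiplicity of λ is n − rank(A − λI), which equals the number of Jordan blocks for λ):
  λ = 0: algebraic multiplicity = 4, geometric multiplicity = 2

Determining the block sizes for each eigenvalue:
  λ = 0: with am = 4 and gm = 2, the partition is not yet determined (e.g. several partitions of 4 into 2 parts exist). Let N = A − (0)·I. Computing rank(N^1) = 2, rank(N^2) = 0; the number of blocks of size ≥ j is rank(N^{j−1}) − rank(N^j), giving [2, 2]. So we have 2 block(s) of size 2 → block sizes [2, 2]

Assembling the blocks gives a Jordan form
J =
  [0, 1, 0, 0]
  [0, 0, 0, 0]
  [0, 0, 0, 1]
  [0, 0, 0, 0]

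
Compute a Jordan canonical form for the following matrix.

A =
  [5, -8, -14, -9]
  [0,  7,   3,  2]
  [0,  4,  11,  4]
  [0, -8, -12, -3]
J_2(5) ⊕ J_2(5)

The characteristic polynomial is
  det(x·I − A) = x^4 - 20*x^3 + 150*x^2 - 500*x + 625 = (x - 5)^4

Eigenvalues and multiplicities (the geometric multiplicity of λ is n − rank(A − λI), which equals the number of Jordan blocks for λ):
  λ = 5: algebraic multiplicity = 4, geometric multiplicity = 2

Determining the block sizes for each eigenvalue:
  λ = 5: with am = 4 and gm = 2, the partition is not yet determined (e.g. several partitions of 4 into 2 parts exist). Let N = A − (5)·I. Computing rank(N^1) = 2, rank(N^2) = 0; the number of blocks of size ≥ j is rank(N^{j−1}) − rank(N^j), giving [2, 2]. So we have 2 block(s) of size 2 → block sizes [2, 2]

Assembling the blocks gives a Jordan form
J =
  [5, 1, 0, 0]
  [0, 5, 0, 0]
  [0, 0, 5, 1]
  [0, 0, 0, 5]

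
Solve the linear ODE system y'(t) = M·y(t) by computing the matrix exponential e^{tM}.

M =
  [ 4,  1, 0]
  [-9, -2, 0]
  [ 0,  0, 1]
e^{tM} =
  [3*t*exp(t) + exp(t), t*exp(t), 0]
  [-9*t*exp(t), -3*t*exp(t) + exp(t), 0]
  [0, 0, exp(t)]

Strategy: write M = P · J · P⁻¹ where J is a Jordan canonical form, so e^{tM} = P · e^{tJ} · P⁻¹, and e^{tJ} can be computed block-by-block.

M has Jordan form
J =
  [1, 1, 0]
  [0, 1, 0]
  [0, 0, 1]
(up to reordering of blocks).

Per-block formulas:
  For a 2×2 Jordan block J_2(1): exp(t · J_2(1)) = e^(1t)·(I + t·N), where N is the 2×2 nilpotent shift.
  For a 1×1 block at λ = 1: exp(t · [1]) = [e^(1t)].

After assembling e^{tJ} and conjugating by P, we get:

e^{tM} =
  [3*t*exp(t) + exp(t), t*exp(t), 0]
  [-9*t*exp(t), -3*t*exp(t) + exp(t), 0]
  [0, 0, exp(t)]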